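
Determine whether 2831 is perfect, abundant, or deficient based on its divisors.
deficient

Proper divisors of 2831: sum = 1 + 19 + 149 = 169
Since 169 < 2831, 2831 is deficient.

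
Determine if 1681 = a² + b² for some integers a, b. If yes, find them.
0² + 41² (a=0, b=41)

Factorization: 1681 = 41^2
By Fermat: n is sum of two squares iff every prime p ≡ 3 (mod 4) appears to even power.
All primes ≡ 3 (mod 4) appear to even power.
Search a = 0, 1, 2, … for 1681 - a² a perfect square: first hit at a = 0: 1681 - 0 = 1681 = 41².
1681 = 0² + 41² = 0 + 1681 ✓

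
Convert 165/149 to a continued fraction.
[1; 9, 3, 5]

Euclidean algorithm steps:
165 = 1 × 149 + 16
149 = 9 × 16 + 5
16 = 3 × 5 + 1
5 = 5 × 1 + 0
Continued fraction: [1; 9, 3, 5]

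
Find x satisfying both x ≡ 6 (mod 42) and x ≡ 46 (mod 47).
1644

Using Chinese Remainder Theorem:
M = 42 × 47 = 1974
M1 = 47, M2 = 42
y1 = 47^(-1) mod 42 = 17
y2 = 42^(-1) mod 47 = 28
x = (6×47×17 + 46×42×28) mod 1974 = 1644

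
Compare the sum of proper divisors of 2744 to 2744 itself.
abundant

Proper divisors of 2744: sum = 1 + 2 + 4 + 7 + 8 + 14 + 28 + 49 + 56 + 98 + 196 + 343 + 392 + 686 + 1372 = 3256
Since 3256 > 2744, 2744 is abundant.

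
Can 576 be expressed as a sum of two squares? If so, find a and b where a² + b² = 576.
0² + 24² (a=0, b=24)

Factorization: 576 = 2^6 × 3^2
By Fermat: n is sum of two squares iff every prime p ≡ 3 (mod 4) appears to even power.
All primes ≡ 3 (mod 4) appear to even power.
Search a = 0, 1, 2, … for 576 - a² a perfect square: first hit at a = 0: 576 - 0 = 576 = 24².
576 = 0² + 24² = 0 + 576 ✓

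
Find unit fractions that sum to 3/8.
1/3 + 1/24

Greedy algorithm:
3/8: ceiling(8/3) = 3, use 1/3
1/24: ceiling(24/1) = 24, use 1/24
Result: 3/8 = 1/3 + 1/24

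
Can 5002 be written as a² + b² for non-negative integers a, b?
39² + 59² (a=39, b=59)

Factorization: 5002 = 2 × 41 × 61
By Fermat: n is sum of two squares iff every prime p ≡ 3 (mod 4) appears to even power.
All primes ≡ 3 (mod 4) appear to even power.
Search a = 0, 1, 2, … for 5002 - a² a perfect square: first hit at a = 39: 5002 - 1521 = 3481 = 59².
5002 = 39² + 59² = 1521 + 3481 ✓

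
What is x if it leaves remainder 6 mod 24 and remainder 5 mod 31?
222

Using Chinese Remainder Theorem:
M = 24 × 31 = 744
M1 = 31, M2 = 24
y1 = 31^(-1) mod 24 = 7
y2 = 24^(-1) mod 31 = 22
x = (6×31×7 + 5×24×22) mod 744 = 222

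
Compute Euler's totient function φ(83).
82

83 = 83
φ(n) = n × ∏(1 - 1/p) for each prime p dividing n
φ(83) = 83 × (1 - 1/83) = 82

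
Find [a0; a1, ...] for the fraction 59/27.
[2; 5, 2, 2]

Euclidean algorithm steps:
59 = 2 × 27 + 5
27 = 5 × 5 + 2
5 = 2 × 2 + 1
2 = 2 × 1 + 0
Continued fraction: [2; 5, 2, 2]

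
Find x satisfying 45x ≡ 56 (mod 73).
x ≡ 71 (mod 73)

gcd(45, 73) = 1, which divides 56, so solutions exist.
Find 45^(-1) mod 73 by the extended Euclidean algorithm:
73 = 1 × 45 + 28  ⟹  28 = (1)·73 + (-1)·45
45 = 1 × 28 + 17  ⟹  17 = (-1)·73 + (2)·45
28 = 1 × 17 + 11  ⟹  11 = (2)·73 + (-3)·45
17 = 1 × 11 + 6  ⟹  6 = (-3)·73 + (5)·45
11 = 1 × 6 + 5  ⟹  5 = (5)·73 + (-8)·45
6 = 1 × 5 + 1  ⟹  1 = (-8)·73 + (13)·45
So (13)·45 ≡ 1 (mod 73), i.e. 45^(-1) ≡ 13 (mod 73).
x ≡ 13 × 56 = 728 ≡ 71 (mod 73).
Check: 45 × 71 = 3195 ≡ 56 (mod 73).
Unique solution: x ≡ 71 (mod 73)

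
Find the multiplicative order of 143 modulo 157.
26

157 is prime, so ord(143) divides φ(157) = 156.
Divisors of 156: 1, 2, 3, 4, 6, 12, 13, 26, 39, 52, 78, 156.
Repeated squaring: 143^1 ≡ 143, 143^2 ≡ 39, 143^4 ≡ 108, 143^8 ≡ 46, 143^16 ≡ 75, 143^32 ≡ 130, 143^64 ≡ 101, 143^128 ≡ 153 (mod 157).
Test 143^d mod 157 for each divisor d in increasing order:
143^1 ≡ 143
143^2 ≡ 39
143^3 = 143^2·143^1 ≡ 82
143^4 ≡ 108
143^6 = 143^4·143^2 ≡ 130
143^12 = 143^8·143^4 ≡ 101
143^13 = 143^8·143^4·143^1 ≡ 156
143^26 = 143^16·143^8·143^2 ≡ 1  ← first divisor giving 1
The order is 26.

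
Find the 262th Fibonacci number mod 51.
38

Matrix identity: Q^n = [[F_(n+1), F_n], [F_n, F_(n-1)]] with Q = [[1,1],[1,0]].
n = 262 = 100000110₂. Square-and-multiply, entries mod 51:
Q^1 = [[1,1],[1,0]]
Q^2 = (Q^1)² = [[2,1],[1,1]]
Q^4 = (Q^2)² = [[5,3],[3,2]]
Q^8 = (Q^4)² = [[34,21],[21,13]]
Q^16 = (Q^8)² = [[16,18],[18,49]]
Q^32 = (Q^16)² = [[19,48],[48,22]]
Q^65 = (Q^32)²·Q = [[43,13],[13,30]]
Q^131 = (Q^65)²·Q = [[9,29],[29,31]]
Q^262 = (Q^131)² = [[4,38],[38,17]]
F_262 mod 51 = Q^262[0][1] = 38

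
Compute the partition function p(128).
4351078600

p(n) counts ways to write n as a sum of positive integers (order ignored).
Euler's pentagonal recurrence: p(k) = p(k-1) + p(k-2) - p(k-5) - p(k-7) + p(k-12) + p(k-15) - ... (offsets j(3j∓1)/2, signs ++--, p(0)=1, p(<0)=0).
DP table for k = 0..127: p(0)=1, p(1)=1, p(2)=2, p(3)=3, p(4)=5, p(5)=7, p(6)=11, p(7)=15, p(8)=22, p(9)=30, p(10)=42, p(11)=56, p(12)=77, p(13)=101, p(14)=135, p(15)=176, p(16)=231, p(17)=297, p(18)=385, p(19)=490, p(20)=627, p(21)=792, p(22)=1002, p(23)=1255, p(24)=1575, p(25)=1958, p(26)=2436, p(27)=3010, p(28)=3718, p(29)=4565, p(30)=5604, p(31)=6842, p(32)=8349, p(33)=10143, p(34)=12310, p(35)=14883, p(36)=17977, p(37)=21637, p(38)=26015, p(39)=31185, p(40)=37338, p(41)=44583, p(42)=53174, p(43)=63261, p(44)=75175, p(45)=89134, p(46)=105558, p(47)=124754, p(48)=147273, p(49)=173525, p(50)=204226, p(51)=239943, p(52)=281589, p(53)=329931, p(54)=386155, p(55)=451276, p(56)=526823, p(57)=614154, p(58)=715220, p(59)=831820, p(60)=966467, p(61)=1121505, p(62)=1300156, p(63)=1505499, p(64)=1741630, p(65)=2012558, p(66)=2323520, p(67)=2679689, p(68)=3087735, p(69)=3554345, p(70)=4087968, p(71)=4697205, p(72)=5392783, p(73)=6185689, p(74)=7089500, p(75)=8118264, p(76)=9289091, p(77)=10619863, p(78)=12132164, p(79)=13848650, p(80)=15796476, p(81)=18004327, p(82)=20506255, p(83)=23338469, p(84)=26543660, p(85)=30167357, p(86)=34262962, p(87)=38887673, p(88)=44108109, p(89)=49995925, p(90)=56634173, p(91)=64112359, p(92)=72533807, p(93)=82010177, p(94)=92669720, p(95)=104651419, p(96)=118114304, p(97)=133230930, p(98)=150198136, p(99)=169229875, p(100)=190569292, p(101)=214481126, p(102)=241265379, p(103)=271248950, p(104)=304801365, p(105)=342325709, p(106)=384276336, p(107)=431149389, p(108)=483502844, p(109)=541946240, p(110)=607163746, p(111)=679903203, p(112)=761002156, p(113)=851376628, p(114)=952050665, p(115)=1064144451, p(116)=1188908248, p(117)=1327710076, p(118)=1482074143, p(119)=1653668665, p(120)=1844349560, p(121)=2056148051, p(122)=2291320912, p(123)=2552338241, p(124)=2841940500, p(125)=3163127352, p(126)=3519222692, p(127)=3913864295.
Final step: p(128) = p(127) + p(126) - p(123) - p(121) + p(116) + p(113) - p(106) - p(102) + p(93) + p(88) - p(77) - p(71) + p(58) + p(51) - p(36) - p(28) + p(11) + p(2)
= 3913864295 + 3519222692 - 2552338241 - 2056148051 + 1188908248 + 851376628 - 384276336 - 241265379 + 82010177 + 44108109 - 10619863 - 4697205 + 715220 + 239943 - 17977 - 3718 + 56 + 2
= 4351078600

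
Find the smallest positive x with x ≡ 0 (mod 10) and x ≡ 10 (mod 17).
10

Using Chinese Remainder Theorem:
M = 10 × 17 = 170
M1 = 17, M2 = 10
y1 = 17^(-1) mod 10 = 3
y2 = 10^(-1) mod 17 = 12
x = (0×17×3 + 10×10×12) mod 170 = 10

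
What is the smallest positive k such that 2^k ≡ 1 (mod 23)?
11

23 is prime, so ord(2) divides φ(23) = 22.
Divisors of 22: 1, 2, 11, 22.
Repeated squaring: 2^1 ≡ 2, 2^2 ≡ 4, 2^4 ≡ 16, 2^8 ≡ 3, 2^16 ≡ 9 (mod 23).
Test 2^d mod 23 for each divisor d in increasing order:
2^1 ≡ 2
2^2 ≡ 4
2^11 = 2^8·2^2·2^1 ≡ 1  ← first divisor giving 1
The order is 11.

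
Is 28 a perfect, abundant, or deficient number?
perfect

Proper divisors of 28: sum = 1 + 2 + 4 + 7 + 14 = 28
Since 28 = 28, 28 is perfect.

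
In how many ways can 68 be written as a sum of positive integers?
3087735

p(n) counts ways to write n as a sum of positive integers (order ignored).
Euler's pentagonal recurrence: p(k) = p(k-1) + p(k-2) - p(k-5) - p(k-7) + p(k-12) + p(k-15) - ... (offsets j(3j∓1)/2, signs ++--, p(0)=1, p(<0)=0).
DP table for k = 0..67: p(0)=1, p(1)=1, p(2)=2, p(3)=3, p(4)=5, p(5)=7, p(6)=11, p(7)=15, p(8)=22, p(9)=30, p(10)=42, p(11)=56, p(12)=77, p(13)=101, p(14)=135, p(15)=176, p(16)=231, p(17)=297, p(18)=385, p(19)=490, p(20)=627, p(21)=792, p(22)=1002, p(23)=1255, p(24)=1575, p(25)=1958, p(26)=2436, p(27)=3010, p(28)=3718, p(29)=4565, p(30)=5604, p(31)=6842, p(32)=8349, p(33)=10143, p(34)=12310, p(35)=14883, p(36)=17977, p(37)=21637, p(38)=26015, p(39)=31185, p(40)=37338, p(41)=44583, p(42)=53174, p(43)=63261, p(44)=75175, p(45)=89134, p(46)=105558, p(47)=124754, p(48)=147273, p(49)=173525, p(50)=204226, p(51)=239943, p(52)=281589, p(53)=329931, p(54)=386155, p(55)=451276, p(56)=526823, p(57)=614154, p(58)=715220, p(59)=831820, p(60)=966467, p(61)=1121505, p(62)=1300156, p(63)=1505499, p(64)=1741630, p(65)=2012558, p(66)=2323520, p(67)=2679689.
Final step: p(68) = p(67) + p(66) - p(63) - p(61) + p(56) + p(53) - p(46) - p(42) + p(33) + p(28) - p(17) - p(11)
= 2679689 + 2323520 - 1505499 - 1121505 + 526823 + 329931 - 105558 - 53174 + 10143 + 3718 - 297 - 56
= 3087735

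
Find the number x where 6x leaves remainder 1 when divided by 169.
141

gcd(6, 169) = 1, so the inverse exists.
Extended Euclidean algorithm on (169, 6):
169 = 28 × 6 + 1  ⟹  1 = (1)·169 + (-28)·6
So (-28)·6 ≡ 1 (mod 169), i.e. 6^(-1) ≡ -28 ≡ 141 (mod 169).
Check: 6 × 141 = 846 ≡ 1 (mod 169)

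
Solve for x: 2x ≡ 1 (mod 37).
19

gcd(2, 37) = 1, so the inverse exists.
Extended Euclidean algorithm on (37, 2):
37 = 18 × 2 + 1  ⟹  1 = (1)·37 + (-18)·2
So (-18)·2 ≡ 1 (mod 37), i.e. 2^(-1) ≡ -18 ≡ 19 (mod 37).
Check: 2 × 19 = 38 ≡ 1 (mod 37)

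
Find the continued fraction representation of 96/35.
[2; 1, 2, 1, 8]

Euclidean algorithm steps:
96 = 2 × 35 + 26
35 = 1 × 26 + 9
26 = 2 × 9 + 8
9 = 1 × 8 + 1
8 = 8 × 1 + 0
Continued fraction: [2; 1, 2, 1, 8]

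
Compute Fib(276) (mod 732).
480

Matrix identity: Q^n = [[F_(n+1), F_n], [F_n, F_(n-1)]] with Q = [[1,1],[1,0]].
n = 276 = 100010100₂. Square-and-multiply, entries mod 732:
Q^1 = [[1,1],[1,0]]
Q^2 = (Q^1)² = [[2,1],[1,1]]
Q^4 = (Q^2)² = [[5,3],[3,2]]
Q^8 = (Q^4)² = [[34,21],[21,13]]
Q^17 = (Q^8)²·Q = [[388,133],[133,255]]
Q^34 = (Q^17)² = [[605,607],[607,730]]
Q^69 = (Q^34)²·Q = [[299,278],[278,21]]
Q^138 = (Q^69)² = [[521,388],[388,133]]
Q^276 = (Q^138)² = [[353,480],[480,605]]
F_276 mod 732 = Q^276[0][1] = 480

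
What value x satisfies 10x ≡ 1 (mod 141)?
127

gcd(10, 141) = 1, so the inverse exists.
Extended Euclidean algorithm on (141, 10):
141 = 14 × 10 + 1  ⟹  1 = (1)·141 + (-14)·10
So (-14)·10 ≡ 1 (mod 141), i.e. 10^(-1) ≡ -14 ≡ 127 (mod 141).
Check: 10 × 127 = 1270 ≡ 1 (mod 141)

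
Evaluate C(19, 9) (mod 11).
0

Using Lucas' theorem:
Write n=19 and k=9 in base 11:
n in base 11: [1, 8]
k in base 11: [0, 9]
C(19,9) mod 11 = ∏ C(n_i, k_i) mod 11
Digit binomials (mod 11): C(1,0) = 1; C(8,9) = 0 (k_i > n_i)
Product: 1 × 0 = 0 ≡ 0 (mod 11)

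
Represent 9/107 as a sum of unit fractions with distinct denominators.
1/12 + 1/1284

Greedy algorithm:
9/107: ceiling(107/9) = 12, use 1/12
1/1284: ceiling(1284/1) = 1284, use 1/1284
Result: 9/107 = 1/12 + 1/1284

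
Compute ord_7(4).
3

7 is prime, so ord(4) divides φ(7) = 6.
Divisors of 6: 1, 2, 3, 6.
Repeated squaring: 4^1 ≡ 4, 4^2 ≡ 2, 4^4 ≡ 4 (mod 7).
Test 4^d mod 7 for each divisor d in increasing order:
4^1 ≡ 4
4^2 ≡ 2
4^3 = 4^2·4^1 ≡ 1  ← first divisor giving 1
The order is 3.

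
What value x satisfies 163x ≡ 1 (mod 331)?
132

gcd(163, 331) = 1, so the inverse exists.
Extended Euclidean algorithm on (331, 163):
331 = 2 × 163 + 5  ⟹  5 = (1)·331 + (-2)·163
163 = 32 × 5 + 3  ⟹  3 = (-32)·331 + (65)·163
5 = 1 × 3 + 2  ⟹  2 = (33)·331 + (-67)·163
3 = 1 × 2 + 1  ⟹  1 = (-65)·331 + (132)·163
So (132)·163 ≡ 1 (mod 331), i.e. 163^(-1) ≡ 132 (mod 331).
Check: 163 × 132 = 21516 ≡ 1 (mod 331)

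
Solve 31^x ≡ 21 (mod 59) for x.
44

Baby-step giant-step with step n = ⌈√59⌉ = 8.
Baby steps 31^j mod 59 (j:value) for j=0..7: 0:1, 1:31, 2:17, 3:55, 4:53, 5:50, 6:16, 7:24.
Giant-step multiplier: 31^(-8) ≡ 31^(58-8) = 31^50 ≡ 41 (mod 59).
Giant steps γ_i = 21·41^i mod 59: γ_0=21, γ_1=35, γ_2=19, γ_3=12, γ_4=20, γ_5=53 (in table at j=4).
x = i·n + j = 5·8 + 4 = 44.
Check: 31^44 ≡ 21 (mod 59).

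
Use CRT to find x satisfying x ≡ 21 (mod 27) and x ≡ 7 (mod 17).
75

Using Chinese Remainder Theorem:
M = 27 × 17 = 459
M1 = 17, M2 = 27
y1 = 17^(-1) mod 27 = 8
y2 = 27^(-1) mod 17 = 12
x = (21×17×8 + 7×27×12) mod 459 = 75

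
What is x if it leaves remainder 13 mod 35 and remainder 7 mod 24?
223

Using Chinese Remainder Theorem:
M = 35 × 24 = 840
M1 = 24, M2 = 35
y1 = 24^(-1) mod 35 = 19
y2 = 35^(-1) mod 24 = 11
x = (13×24×19 + 7×35×11) mod 840 = 223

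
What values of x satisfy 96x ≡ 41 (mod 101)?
x ≡ 12 (mod 101)

gcd(96, 101) = 1, which divides 41, so solutions exist.
Find 96^(-1) mod 101 by the extended Euclidean algorithm:
101 = 1 × 96 + 5  ⟹  5 = (1)·101 + (-1)·96
96 = 19 × 5 + 1  ⟹  1 = (-19)·101 + (20)·96
So (20)·96 ≡ 1 (mod 101), i.e. 96^(-1) ≡ 20 (mod 101).
x ≡ 20 × 41 = 820 ≡ 12 (mod 101).
Check: 96 × 12 = 1152 ≡ 41 (mod 101).
Unique solution: x ≡ 12 (mod 101)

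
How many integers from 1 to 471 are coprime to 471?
312

471 = 3 × 157
φ(n) = n × ∏(1 - 1/p) for each prime p dividing n
φ(471) = 471 × (1 - 1/3) × (1 - 1/157) = 312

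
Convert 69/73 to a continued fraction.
[0; 1, 17, 4]

Euclidean algorithm steps:
69 = 0 × 73 + 69
73 = 1 × 69 + 4
69 = 17 × 4 + 1
4 = 4 × 1 + 0
Continued fraction: [0; 1, 17, 4]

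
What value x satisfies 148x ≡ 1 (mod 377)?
242

gcd(148, 377) = 1, so the inverse exists.
Extended Euclidean algorithm on (377, 148):
377 = 2 × 148 + 81  ⟹  81 = (1)·377 + (-2)·148
148 = 1 × 81 + 67  ⟹  67 = (-1)·377 + (3)·148
81 = 1 × 67 + 14  ⟹  14 = (2)·377 + (-5)·148
67 = 4 × 14 + 11  ⟹  11 = (-9)·377 + (23)·148
14 = 1 × 11 + 3  ⟹  3 = (11)·377 + (-28)·148
11 = 3 × 3 + 2  ⟹  2 = (-42)·377 + (107)·148
3 = 1 × 2 + 1  ⟹  1 = (53)·377 + (-135)·148
So (-135)·148 ≡ 1 (mod 377), i.e. 148^(-1) ≡ -135 ≡ 242 (mod 377).
Check: 148 × 242 = 35816 ≡ 1 (mod 377)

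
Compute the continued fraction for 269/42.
[6; 2, 2, 8]

Euclidean algorithm steps:
269 = 6 × 42 + 17
42 = 2 × 17 + 8
17 = 2 × 8 + 1
8 = 8 × 1 + 0
Continued fraction: [6; 2, 2, 8]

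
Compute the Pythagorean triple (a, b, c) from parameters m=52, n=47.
(495, 4888, 4913)

Euclid's formula: a = m² - n², b = 2mn, c = m² + n²
m = 52, n = 47
a = 52² - 47² = 2704 - 2209 = 495
b = 2 × 52 × 47 = 4888
c = 52² + 47² = 2704 + 2209 = 4913
Verification: 495² + 4888² = 245025 + 23892544 = 24137569 = 4913² ✓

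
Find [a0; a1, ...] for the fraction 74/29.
[2; 1, 1, 4, 3]

Euclidean algorithm steps:
74 = 2 × 29 + 16
29 = 1 × 16 + 13
16 = 1 × 13 + 3
13 = 4 × 3 + 1
3 = 3 × 1 + 0
Continued fraction: [2; 1, 1, 4, 3]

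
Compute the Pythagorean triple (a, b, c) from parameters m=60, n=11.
(3479, 1320, 3721)

Euclid's formula: a = m² - n², b = 2mn, c = m² + n²
m = 60, n = 11
a = 60² - 11² = 3600 - 121 = 3479
b = 2 × 60 × 11 = 1320
c = 60² + 11² = 3600 + 121 = 3721
Verification: 3479² + 1320² = 12103441 + 1742400 = 13845841 = 3721² ✓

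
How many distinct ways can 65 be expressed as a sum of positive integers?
2012558

p(n) counts ways to write n as a sum of positive integers (order ignored).
Euler's pentagonal recurrence: p(k) = p(k-1) + p(k-2) - p(k-5) - p(k-7) + p(k-12) + p(k-15) - ... (offsets j(3j∓1)/2, signs ++--, p(0)=1, p(<0)=0).
DP table for k = 0..64: p(0)=1, p(1)=1, p(2)=2, p(3)=3, p(4)=5, p(5)=7, p(6)=11, p(7)=15, p(8)=22, p(9)=30, p(10)=42, p(11)=56, p(12)=77, p(13)=101, p(14)=135, p(15)=176, p(16)=231, p(17)=297, p(18)=385, p(19)=490, p(20)=627, p(21)=792, p(22)=1002, p(23)=1255, p(24)=1575, p(25)=1958, p(26)=2436, p(27)=3010, p(28)=3718, p(29)=4565, p(30)=5604, p(31)=6842, p(32)=8349, p(33)=10143, p(34)=12310, p(35)=14883, p(36)=17977, p(37)=21637, p(38)=26015, p(39)=31185, p(40)=37338, p(41)=44583, p(42)=53174, p(43)=63261, p(44)=75175, p(45)=89134, p(46)=105558, p(47)=124754, p(48)=147273, p(49)=173525, p(50)=204226, p(51)=239943, p(52)=281589, p(53)=329931, p(54)=386155, p(55)=451276, p(56)=526823, p(57)=614154, p(58)=715220, p(59)=831820, p(60)=966467, p(61)=1121505, p(62)=1300156, p(63)=1505499, p(64)=1741630.
Final step: p(65) = p(64) + p(63) - p(60) - p(58) + p(53) + p(50) - p(43) - p(39) + p(30) + p(25) - p(14) - p(8)
= 1741630 + 1505499 - 966467 - 715220 + 329931 + 204226 - 63261 - 31185 + 5604 + 1958 - 135 - 22
= 2012558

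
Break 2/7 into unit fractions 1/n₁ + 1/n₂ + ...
1/4 + 1/28

Greedy algorithm:
2/7: ceiling(7/2) = 4, use 1/4
1/28: ceiling(28/1) = 28, use 1/28
Result: 2/7 = 1/4 + 1/28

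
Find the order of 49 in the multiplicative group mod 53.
13

53 is prime, so ord(49) divides φ(53) = 52.
Divisors of 52: 1, 2, 4, 13, 26, 52.
Repeated squaring: 49^1 ≡ 49, 49^2 ≡ 16, 49^4 ≡ 44, 49^8 ≡ 28, 49^16 ≡ 42, 49^32 ≡ 15 (mod 53).
Test 49^d mod 53 for each divisor d in increasing order:
49^1 ≡ 49
49^2 ≡ 16
49^4 ≡ 44
49^13 = 49^8·49^4·49^1 ≡ 1  ← first divisor giving 1
The order is 13.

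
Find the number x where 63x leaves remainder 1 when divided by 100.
27

gcd(63, 100) = 1, so the inverse exists.
Extended Euclidean algorithm on (100, 63):
100 = 1 × 63 + 37  ⟹  37 = (1)·100 + (-1)·63
63 = 1 × 37 + 26  ⟹  26 = (-1)·100 + (2)·63
37 = 1 × 26 + 11  ⟹  11 = (2)·100 + (-3)·63
26 = 2 × 11 + 4  ⟹  4 = (-5)·100 + (8)·63
11 = 2 × 4 + 3  ⟹  3 = (12)·100 + (-19)·63
4 = 1 × 3 + 1  ⟹  1 = (-17)·100 + (27)·63
So (27)·63 ≡ 1 (mod 100), i.e. 63^(-1) ≡ 27 (mod 100).
Check: 63 × 27 = 1701 ≡ 1 (mod 100)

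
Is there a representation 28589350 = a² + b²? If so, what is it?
Not possible

Factorization: 28589350 = 2 × 5^2 × 83^3
By Fermat: n is sum of two squares iff every prime p ≡ 3 (mod 4) appears to even power.
Prime(s) ≡ 3 (mod 4) with odd exponent: [(83, 3)]
Therefore 28589350 cannot be expressed as a² + b².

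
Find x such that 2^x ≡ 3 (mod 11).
8

Baby-step giant-step with step n = ⌈√11⌉ = 4.
Baby steps 2^j mod 11 (j:value) for j=0..3: 0:1, 1:2, 2:4, 3:8.
Giant-step multiplier: 2^(-4) ≡ 2^(10-4) = 2^6 ≡ 9 (mod 11).
Giant steps γ_i = 3·9^i mod 11: γ_0=3, γ_1=5, γ_2=1 (in table at j=0).
x = i·n + j = 2·4 + 0 = 8.
Check: 2^8 ≡ 3 (mod 11).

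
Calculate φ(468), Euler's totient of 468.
144

468 = 2^2 × 3^2 × 13
φ(n) = n × ∏(1 - 1/p) for each prime p dividing n
φ(468) = 468 × (1 - 1/2) × (1 - 1/3) × (1 - 1/13) = 144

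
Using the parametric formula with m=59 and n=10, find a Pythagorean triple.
(3381, 1180, 3581)

Euclid's formula: a = m² - n², b = 2mn, c = m² + n²
m = 59, n = 10
a = 59² - 10² = 3481 - 100 = 3381
b = 2 × 59 × 10 = 1180
c = 59² + 10² = 3481 + 100 = 3581
Verification: 3381² + 1180² = 11431161 + 1392400 = 12823561 = 3581² ✓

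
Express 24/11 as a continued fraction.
[2; 5, 2]

Euclidean algorithm steps:
24 = 2 × 11 + 2
11 = 5 × 2 + 1
2 = 2 × 1 + 0
Continued fraction: [2; 5, 2]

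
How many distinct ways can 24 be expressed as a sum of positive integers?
1575

p(n) counts ways to write n as a sum of positive integers (order ignored).
Euler's pentagonal recurrence: p(k) = p(k-1) + p(k-2) - p(k-5) - p(k-7) + p(k-12) + p(k-15) - ... (offsets j(3j∓1)/2, signs ++--, p(0)=1, p(<0)=0).
DP table for k = 0..23: p(0)=1, p(1)=1, p(2)=2, p(3)=3, p(4)=5, p(5)=7, p(6)=11, p(7)=15, p(8)=22, p(9)=30, p(10)=42, p(11)=56, p(12)=77, p(13)=101, p(14)=135, p(15)=176, p(16)=231, p(17)=297, p(18)=385, p(19)=490, p(20)=627, p(21)=792, p(22)=1002, p(23)=1255.
Final step: p(24) = p(23) + p(22) - p(19) - p(17) + p(12) + p(9) - p(2)
= 1255 + 1002 - 490 - 297 + 77 + 30 - 2
= 1575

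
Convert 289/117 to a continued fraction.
[2; 2, 7, 1, 6]

Euclidean algorithm steps:
289 = 2 × 117 + 55
117 = 2 × 55 + 7
55 = 7 × 7 + 6
7 = 1 × 6 + 1
6 = 6 × 1 + 0
Continued fraction: [2; 2, 7, 1, 6]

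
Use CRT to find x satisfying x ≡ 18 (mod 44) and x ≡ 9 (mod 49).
1822

Using Chinese Remainder Theorem:
M = 44 × 49 = 2156
M1 = 49, M2 = 44
y1 = 49^(-1) mod 44 = 9
y2 = 44^(-1) mod 49 = 39
x = (18×49×9 + 9×44×39) mod 2156 = 1822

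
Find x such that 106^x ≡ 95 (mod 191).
87

Baby-step giant-step with step n = ⌈√191⌉ = 14.
Baby steps 106^j mod 191 (j:value) for j=0..13: 0:1, 1:106, 2:158, 3:131, 4:134, 5:70, 6:162, 7:173, 8:2, 9:21, 10:125, 11:71, 12:77, 13:140.
Giant-step multiplier: 106^(-14) ≡ 106^(190-14) = 106^176 ≡ 135 (mod 191).
Giant steps γ_i = 95·135^i mod 191: γ_0=95, γ_1=28, γ_2=151, γ_3=139, γ_4=47, γ_5=42, γ_6=131 (in table at j=3).
x = i·n + j = 6·14 + 3 = 87.
Check: 106^87 ≡ 95 (mod 191).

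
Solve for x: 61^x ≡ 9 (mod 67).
30

Baby-step giant-step with step n = ⌈√67⌉ = 9.
Baby steps 61^j mod 67 (j:value) for j=0..8: 0:1, 1:61, 2:36, 3:52, 4:23, 5:63, 6:24, 7:57, 8:60.
Giant-step multiplier: 61^(-9) ≡ 61^(66-9) = 61^57 ≡ 8 (mod 67).
Giant steps γ_i = 9·8^i mod 67: γ_0=9, γ_1=5, γ_2=40, γ_3=52 (in table at j=3).
x = i·n + j = 3·9 + 3 = 30.
Check: 61^30 ≡ 9 (mod 67).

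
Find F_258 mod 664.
656

Matrix identity: Q^n = [[F_(n+1), F_n], [F_n, F_(n-1)]] with Q = [[1,1],[1,0]].
n = 258 = 100000010₂. Square-and-multiply, entries mod 664:
Q^1 = [[1,1],[1,0]]
Q^2 = (Q^1)² = [[2,1],[1,1]]
Q^4 = (Q^2)² = [[5,3],[3,2]]
Q^8 = (Q^4)² = [[34,21],[21,13]]
Q^16 = (Q^8)² = [[269,323],[323,610]]
Q^32 = (Q^16)² = [[66,389],[389,341]]
Q^64 = (Q^32)² = [[301,291],[291,10]]
Q^129 = (Q^64)²·Q = [[183,650],[650,197]]
Q^258 = (Q^129)² = [[485,656],[656,493]]
F_258 mod 664 = Q^258[0][1] = 656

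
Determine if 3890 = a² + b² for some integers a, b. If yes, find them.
13² + 61² (a=13, b=61)

Factorization: 3890 = 2 × 5 × 389
By Fermat: n is sum of two squares iff every prime p ≡ 3 (mod 4) appears to even power.
All primes ≡ 3 (mod 4) appear to even power.
Search a = 0, 1, 2, … for 3890 - a² a perfect square: first hit at a = 13: 3890 - 169 = 3721 = 61².
3890 = 13² + 61² = 169 + 3721 ✓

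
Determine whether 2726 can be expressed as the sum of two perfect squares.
Not possible

Factorization: 2726 = 2 × 29 × 47
By Fermat: n is sum of two squares iff every prime p ≡ 3 (mod 4) appears to even power.
Prime(s) ≡ 3 (mod 4) with odd exponent: [(47, 1)]
Therefore 2726 cannot be expressed as a² + b².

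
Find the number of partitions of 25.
1958

p(n) counts ways to write n as a sum of positive integers (order ignored).
Euler's pentagonal recurrence: p(k) = p(k-1) + p(k-2) - p(k-5) - p(k-7) + p(k-12) + p(k-15) - ... (offsets j(3j∓1)/2, signs ++--, p(0)=1, p(<0)=0).
DP table for k = 0..24: p(0)=1, p(1)=1, p(2)=2, p(3)=3, p(4)=5, p(5)=7, p(6)=11, p(7)=15, p(8)=22, p(9)=30, p(10)=42, p(11)=56, p(12)=77, p(13)=101, p(14)=135, p(15)=176, p(16)=231, p(17)=297, p(18)=385, p(19)=490, p(20)=627, p(21)=792, p(22)=1002, p(23)=1255, p(24)=1575.
Final step: p(25) = p(24) + p(23) - p(20) - p(18) + p(13) + p(10) - p(3)
= 1575 + 1255 - 627 - 385 + 101 + 42 - 3
= 1958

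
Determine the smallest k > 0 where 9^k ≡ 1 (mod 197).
98

197 is prime, so ord(9) divides φ(197) = 196.
Divisors of 196: 1, 2, 4, 7, 14, 28, 49, 98, 196.
Repeated squaring: 9^1 ≡ 9, 9^2 ≡ 81, 9^4 ≡ 60, 9^8 ≡ 54, 9^16 ≡ 158, 9^32 ≡ 142, 9^64 ≡ 70, 9^128 ≡ 172 (mod 197).
Test 9^d mod 197 for each divisor d in increasing order:
9^1 ≡ 9
9^2 ≡ 81
9^4 ≡ 60
9^7 = 9^4·9^2·9^1 ≡ 6
9^14 = 9^8·9^4·9^2 ≡ 36
9^28 = 9^16·9^8·9^4 ≡ 114
9^49 = 9^32·9^16·9^1 ≡ 196
9^98 = 9^64·9^32·9^2 ≡ 1  ← first divisor giving 1
The order is 98.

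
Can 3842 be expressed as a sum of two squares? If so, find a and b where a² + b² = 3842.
11² + 61² (a=11, b=61)

Factorization: 3842 = 2 × 17 × 113
By Fermat: n is sum of two squares iff every prime p ≡ 3 (mod 4) appears to even power.
All primes ≡ 3 (mod 4) appear to even power.
Search a = 0, 1, 2, … for 3842 - a² a perfect square: first hit at a = 11: 3842 - 121 = 3721 = 61².
3842 = 11² + 61² = 121 + 3721 ✓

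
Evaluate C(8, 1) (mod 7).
1

Using Lucas' theorem:
Write n=8 and k=1 in base 7:
n in base 7: [1, 1]
k in base 7: [0, 1]
C(8,1) mod 7 = ∏ C(n_i, k_i) mod 7
Digit binomials (mod 7): C(1,0) = 1; C(1,1) = 1
Product: 1 × 1 = 1 ≡ 1 (mod 7)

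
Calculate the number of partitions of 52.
281589

p(n) counts ways to write n as a sum of positive integers (order ignored).
Euler's pentagonal recurrence: p(k) = p(k-1) + p(k-2) - p(k-5) - p(k-7) + p(k-12) + p(k-15) - ... (offsets j(3j∓1)/2, signs ++--, p(0)=1, p(<0)=0).
DP table for k = 0..51: p(0)=1, p(1)=1, p(2)=2, p(3)=3, p(4)=5, p(5)=7, p(6)=11, p(7)=15, p(8)=22, p(9)=30, p(10)=42, p(11)=56, p(12)=77, p(13)=101, p(14)=135, p(15)=176, p(16)=231, p(17)=297, p(18)=385, p(19)=490, p(20)=627, p(21)=792, p(22)=1002, p(23)=1255, p(24)=1575, p(25)=1958, p(26)=2436, p(27)=3010, p(28)=3718, p(29)=4565, p(30)=5604, p(31)=6842, p(32)=8349, p(33)=10143, p(34)=12310, p(35)=14883, p(36)=17977, p(37)=21637, p(38)=26015, p(39)=31185, p(40)=37338, p(41)=44583, p(42)=53174, p(43)=63261, p(44)=75175, p(45)=89134, p(46)=105558, p(47)=124754, p(48)=147273, p(49)=173525, p(50)=204226, p(51)=239943.
Final step: p(52) = p(51) + p(50) - p(47) - p(45) + p(40) + p(37) - p(30) - p(26) + p(17) + p(12) - p(1)
= 239943 + 204226 - 124754 - 89134 + 37338 + 21637 - 5604 - 2436 + 297 + 77 - 1
= 281589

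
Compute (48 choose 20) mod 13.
4

Using Lucas' theorem:
Write n=48 and k=20 in base 13:
n in base 13: [3, 9]
k in base 13: [1, 7]
C(48,20) mod 13 = ∏ C(n_i, k_i) mod 13
Digit binomials (mod 13): C(3,1) = 3; C(9,7) = 36 ≡ 10
Product: 3 × 10 = 30 ≡ 4 (mod 13)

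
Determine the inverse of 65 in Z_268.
33

gcd(65, 268) = 1, so the inverse exists.
Extended Euclidean algorithm on (268, 65):
268 = 4 × 65 + 8  ⟹  8 = (1)·268 + (-4)·65
65 = 8 × 8 + 1  ⟹  1 = (-8)·268 + (33)·65
So (33)·65 ≡ 1 (mod 268), i.e. 65^(-1) ≡ 33 (mod 268).
Check: 65 × 33 = 2145 ≡ 1 (mod 268)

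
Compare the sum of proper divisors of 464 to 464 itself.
abundant

Proper divisors of 464: sum = 1 + 2 + 4 + 8 + 16 + 29 + 58 + 116 + 232 = 466
Since 466 > 464, 464 is abundant.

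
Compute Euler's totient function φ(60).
16

60 = 2^2 × 3 × 5
φ(n) = n × ∏(1 - 1/p) for each prime p dividing n
φ(60) = 60 × (1 - 1/2) × (1 - 1/3) × (1 - 1/5) = 16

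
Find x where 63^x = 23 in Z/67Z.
14

Baby-step giant-step with step n = ⌈√67⌉ = 9.
Baby steps 63^j mod 67 (j:value) for j=0..8: 0:1, 1:63, 2:16, 3:3, 4:55, 5:48, 6:9, 7:31, 8:10.
Giant-step multiplier: 63^(-9) ≡ 63^(66-9) = 63^57 ≡ 5 (mod 67).
Giant steps γ_i = 23·5^i mod 67: γ_0=23, γ_1=48 (in table at j=5).
x = i·n + j = 1·9 + 5 = 14.
Check: 63^14 ≡ 23 (mod 67).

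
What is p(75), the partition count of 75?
8118264

p(n) counts ways to write n as a sum of positive integers (order ignored).
Euler's pentagonal recurrence: p(k) = p(k-1) + p(k-2) - p(k-5) - p(k-7) + p(k-12) + p(k-15) - ... (offsets j(3j∓1)/2, signs ++--, p(0)=1, p(<0)=0).
DP table for k = 0..74: p(0)=1, p(1)=1, p(2)=2, p(3)=3, p(4)=5, p(5)=7, p(6)=11, p(7)=15, p(8)=22, p(9)=30, p(10)=42, p(11)=56, p(12)=77, p(13)=101, p(14)=135, p(15)=176, p(16)=231, p(17)=297, p(18)=385, p(19)=490, p(20)=627, p(21)=792, p(22)=1002, p(23)=1255, p(24)=1575, p(25)=1958, p(26)=2436, p(27)=3010, p(28)=3718, p(29)=4565, p(30)=5604, p(31)=6842, p(32)=8349, p(33)=10143, p(34)=12310, p(35)=14883, p(36)=17977, p(37)=21637, p(38)=26015, p(39)=31185, p(40)=37338, p(41)=44583, p(42)=53174, p(43)=63261, p(44)=75175, p(45)=89134, p(46)=105558, p(47)=124754, p(48)=147273, p(49)=173525, p(50)=204226, p(51)=239943, p(52)=281589, p(53)=329931, p(54)=386155, p(55)=451276, p(56)=526823, p(57)=614154, p(58)=715220, p(59)=831820, p(60)=966467, p(61)=1121505, p(62)=1300156, p(63)=1505499, p(64)=1741630, p(65)=2012558, p(66)=2323520, p(67)=2679689, p(68)=3087735, p(69)=3554345, p(70)=4087968, p(71)=4697205, p(72)=5392783, p(73)=6185689, p(74)=7089500.
Final step: p(75) = p(74) + p(73) - p(70) - p(68) + p(63) + p(60) - p(53) - p(49) + p(40) + p(35) - p(24) - p(18) + p(5)
= 7089500 + 6185689 - 4087968 - 3087735 + 1505499 + 966467 - 329931 - 173525 + 37338 + 14883 - 1575 - 385 + 7
= 8118264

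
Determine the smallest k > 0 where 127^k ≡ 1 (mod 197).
98

197 is prime, so ord(127) divides φ(197) = 196.
Divisors of 196: 1, 2, 4, 7, 14, 28, 49, 98, 196.
Repeated squaring: 127^1 ≡ 127, 127^2 ≡ 172, 127^4 ≡ 34, 127^8 ≡ 171, 127^16 ≡ 85, 127^32 ≡ 133, 127^64 ≡ 156, 127^128 ≡ 105 (mod 197).
Test 127^d mod 197 for each divisor d in increasing order:
127^1 ≡ 127
127^2 ≡ 172
127^4 ≡ 34
127^7 = 127^4·127^2·127^1 ≡ 6
127^14 = 127^8·127^4·127^2 ≡ 36
127^28 = 127^16·127^8·127^4 ≡ 114
127^49 = 127^32·127^16·127^1 ≡ 196
127^98 = 127^64·127^32·127^2 ≡ 1  ← first divisor giving 1
The order is 98.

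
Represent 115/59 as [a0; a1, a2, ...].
[1; 1, 18, 1, 2]

Euclidean algorithm steps:
115 = 1 × 59 + 56
59 = 1 × 56 + 3
56 = 18 × 3 + 2
3 = 1 × 2 + 1
2 = 2 × 1 + 0
Continued fraction: [1; 1, 18, 1, 2]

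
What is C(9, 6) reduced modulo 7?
0

Using Lucas' theorem:
Write n=9 and k=6 in base 7:
n in base 7: [1, 2]
k in base 7: [0, 6]
C(9,6) mod 7 = ∏ C(n_i, k_i) mod 7
Digit binomials (mod 7): C(1,0) = 1; C(2,6) = 0 (k_i > n_i)
Product: 1 × 0 = 0 ≡ 0 (mod 7)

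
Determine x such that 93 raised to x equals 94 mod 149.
77

Baby-step giant-step with step n = ⌈√149⌉ = 13.
Baby steps 93^j mod 149 (j:value) for j=0..12: 0:1, 1:93, 2:7, 3:55, 4:49, 5:87, 6:45, 7:13, 8:17, 9:91, 10:119, 11:41, 12:88.
Giant-step multiplier: 93^(-13) ≡ 93^(148-13) = 93^135 ≡ 27 (mod 149).
Giant steps γ_i = 94·27^i mod 149: γ_0=94, γ_1=5, γ_2=135, γ_3=69, γ_4=75, γ_5=88 (in table at j=12).
x = i·n + j = 5·13 + 12 = 77.
Check: 93^77 ≡ 94 (mod 149).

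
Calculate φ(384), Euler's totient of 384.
128

384 = 2^7 × 3
φ(n) = n × ∏(1 - 1/p) for each prime p dividing n
φ(384) = 384 × (1 - 1/2) × (1 - 1/3) = 128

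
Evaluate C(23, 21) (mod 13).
6

Using Lucas' theorem:
Write n=23 and k=21 in base 13:
n in base 13: [1, 10]
k in base 13: [1, 8]
C(23,21) mod 13 = ∏ C(n_i, k_i) mod 13
Digit binomials (mod 13): C(1,1) = 1; C(10,8) = 45 ≡ 6
Product: 1 × 6 = 6 ≡ 6 (mod 13)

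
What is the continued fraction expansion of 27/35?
[0; 1, 3, 2, 1, 2]

Euclidean algorithm steps:
27 = 0 × 35 + 27
35 = 1 × 27 + 8
27 = 3 × 8 + 3
8 = 2 × 3 + 2
3 = 1 × 2 + 1
2 = 2 × 1 + 0
Continued fraction: [0; 1, 3, 2, 1, 2]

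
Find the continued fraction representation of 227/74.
[3; 14, 1, 4]

Euclidean algorithm steps:
227 = 3 × 74 + 5
74 = 14 × 5 + 4
5 = 1 × 4 + 1
4 = 4 × 1 + 0
Continued fraction: [3; 14, 1, 4]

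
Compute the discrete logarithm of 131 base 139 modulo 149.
51

Baby-step giant-step with step n = ⌈√149⌉ = 13.
Baby steps 139^j mod 149 (j:value) for j=0..12: 0:1, 1:139, 2:100, 3:43, 4:17, 5:128, 6:61, 7:135, 8:140, 9:90, 10:143, 11:60, 12:145.
Giant-step multiplier: 139^(-13) ≡ 139^(148-13) = 139^135 ≡ 41 (mod 149).
Giant steps γ_i = 131·41^i mod 149: γ_0=131, γ_1=7, γ_2=138, γ_3=145 (in table at j=12).
x = i·n + j = 3·13 + 12 = 51.
Check: 139^51 ≡ 131 (mod 149).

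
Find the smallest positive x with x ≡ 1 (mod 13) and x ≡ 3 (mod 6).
27

Using Chinese Remainder Theorem:
M = 13 × 6 = 78
M1 = 6, M2 = 13
y1 = 6^(-1) mod 13 = 11
y2 = 13^(-1) mod 6 = 1
x = (1×6×11 + 3×13×1) mod 78 = 27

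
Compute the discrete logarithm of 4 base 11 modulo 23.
20

Baby-step giant-step with step n = ⌈√23⌉ = 5.
Baby steps 11^j mod 23 (j:value) for j=0..4: 0:1, 1:11, 2:6, 3:20, 4:13.
Giant-step multiplier: 11^(-5) ≡ 11^(22-5) = 11^17 ≡ 14 (mod 23).
Giant steps γ_i = 4·14^i mod 23: γ_0=4, γ_1=10, γ_2=2, γ_3=5, γ_4=1 (in table at j=0).
x = i·n + j = 4·5 + 0 = 20.
Check: 11^20 ≡ 4 (mod 23).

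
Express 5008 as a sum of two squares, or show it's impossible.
48² + 52² (a=48, b=52)

Factorization: 5008 = 2^4 × 313
By Fermat: n is sum of two squares iff every prime p ≡ 3 (mod 4) appears to even power.
All primes ≡ 3 (mod 4) appear to even power.
Search a = 0, 1, 2, … for 5008 - a² a perfect square: first hit at a = 48: 5008 - 2304 = 2704 = 52².
5008 = 48² + 52² = 2304 + 2704 ✓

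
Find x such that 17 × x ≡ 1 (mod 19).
9

gcd(17, 19) = 1, so the inverse exists.
Extended Euclidean algorithm on (19, 17):
19 = 1 × 17 + 2  ⟹  2 = (1)·19 + (-1)·17
17 = 8 × 2 + 1  ⟹  1 = (-8)·19 + (9)·17
So (9)·17 ≡ 1 (mod 19), i.e. 17^(-1) ≡ 9 (mod 19).
Check: 17 × 9 = 153 ≡ 1 (mod 19)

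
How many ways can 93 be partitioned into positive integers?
82010177

p(n) counts ways to write n as a sum of positive integers (order ignored).
Euler's pentagonal recurrence: p(k) = p(k-1) + p(k-2) - p(k-5) - p(k-7) + p(k-12) + p(k-15) - ... (offsets j(3j∓1)/2, signs ++--, p(0)=1, p(<0)=0).
DP table for k = 0..92: p(0)=1, p(1)=1, p(2)=2, p(3)=3, p(4)=5, p(5)=7, p(6)=11, p(7)=15, p(8)=22, p(9)=30, p(10)=42, p(11)=56, p(12)=77, p(13)=101, p(14)=135, p(15)=176, p(16)=231, p(17)=297, p(18)=385, p(19)=490, p(20)=627, p(21)=792, p(22)=1002, p(23)=1255, p(24)=1575, p(25)=1958, p(26)=2436, p(27)=3010, p(28)=3718, p(29)=4565, p(30)=5604, p(31)=6842, p(32)=8349, p(33)=10143, p(34)=12310, p(35)=14883, p(36)=17977, p(37)=21637, p(38)=26015, p(39)=31185, p(40)=37338, p(41)=44583, p(42)=53174, p(43)=63261, p(44)=75175, p(45)=89134, p(46)=105558, p(47)=124754, p(48)=147273, p(49)=173525, p(50)=204226, p(51)=239943, p(52)=281589, p(53)=329931, p(54)=386155, p(55)=451276, p(56)=526823, p(57)=614154, p(58)=715220, p(59)=831820, p(60)=966467, p(61)=1121505, p(62)=1300156, p(63)=1505499, p(64)=1741630, p(65)=2012558, p(66)=2323520, p(67)=2679689, p(68)=3087735, p(69)=3554345, p(70)=4087968, p(71)=4697205, p(72)=5392783, p(73)=6185689, p(74)=7089500, p(75)=8118264, p(76)=9289091, p(77)=10619863, p(78)=12132164, p(79)=13848650, p(80)=15796476, p(81)=18004327, p(82)=20506255, p(83)=23338469, p(84)=26543660, p(85)=30167357, p(86)=34262962, p(87)=38887673, p(88)=44108109, p(89)=49995925, p(90)=56634173, p(91)=64112359, p(92)=72533807.
Final step: p(93) = p(92) + p(91) - p(88) - p(86) + p(81) + p(78) - p(71) - p(67) + p(58) + p(53) - p(42) - p(36) + p(23) + p(16) - p(1)
= 72533807 + 64112359 - 44108109 - 34262962 + 18004327 + 12132164 - 4697205 - 2679689 + 715220 + 329931 - 53174 - 17977 + 1255 + 231 - 1
= 82010177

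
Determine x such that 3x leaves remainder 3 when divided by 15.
x ≡ 1 (mod 5)

gcd(3, 15) = 3, which divides 3, so solutions exist.
Divide through by 3: x ≡ 1 (mod 5).
The coefficient of x is now 1, so x ≡ 1 (mod 5).
Check: 3 × 1 = 3 ≡ 3 (mod 15).
x ≡ 1 (mod 5), giving 3 solutions mod 15.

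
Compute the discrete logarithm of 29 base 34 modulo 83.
52

Baby-step giant-step with step n = ⌈√83⌉ = 10.
Baby steps 34^j mod 83 (j:value) for j=0..9: 0:1, 1:34, 2:77, 3:45, 4:36, 5:62, 6:33, 7:43, 8:51, 9:74.
Giant-step multiplier: 34^(-10) ≡ 34^(82-10) = 34^72 ≡ 16 (mod 83).
Giant steps γ_i = 29·16^i mod 83: γ_0=29, γ_1=49, γ_2=37, γ_3=11, γ_4=10, γ_5=77 (in table at j=2).
x = i·n + j = 5·10 + 2 = 52.
Check: 34^52 ≡ 29 (mod 83).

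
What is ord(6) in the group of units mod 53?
26

53 is prime, so ord(6) divides φ(53) = 52.
Divisors of 52: 1, 2, 4, 13, 26, 52.
Repeated squaring: 6^1 ≡ 6, 6^2 ≡ 36, 6^4 ≡ 24, 6^8 ≡ 46, 6^16 ≡ 49, 6^32 ≡ 16 (mod 53).
Test 6^d mod 53 for each divisor d in increasing order:
6^1 ≡ 6
6^2 ≡ 36
6^4 ≡ 24
6^13 = 6^8·6^4·6^1 ≡ 52
6^26 = 6^16·6^8·6^2 ≡ 1  ← first divisor giving 1
The order is 26.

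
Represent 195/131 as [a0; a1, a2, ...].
[1; 2, 21, 3]

Euclidean algorithm steps:
195 = 1 × 131 + 64
131 = 2 × 64 + 3
64 = 21 × 3 + 1
3 = 3 × 1 + 0
Continued fraction: [1; 2, 21, 3]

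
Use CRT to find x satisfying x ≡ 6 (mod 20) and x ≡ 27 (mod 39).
66

Using Chinese Remainder Theorem:
M = 20 × 39 = 780
M1 = 39, M2 = 20
y1 = 39^(-1) mod 20 = 19
y2 = 20^(-1) mod 39 = 2
x = (6×39×19 + 27×20×2) mod 780 = 66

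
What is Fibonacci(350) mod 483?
377

Matrix identity: Q^n = [[F_(n+1), F_n], [F_n, F_(n-1)]] with Q = [[1,1],[1,0]].
n = 350 = 101011110₂. Square-and-multiply, entries mod 483:
Q^1 = [[1,1],[1,0]]
Q^2 = (Q^1)² = [[2,1],[1,1]]
Q^5 = (Q^2)²·Q = [[8,5],[5,3]]
Q^10 = (Q^5)² = [[89,55],[55,34]]
Q^21 = (Q^10)²·Q = [[323,320],[320,3]]
Q^43 = (Q^21)²·Q = [[480,5],[5,475]]
Q^87 = (Q^43)²·Q = [[462,34],[34,428]]
Q^175 = (Q^87)²·Q = [[462,148],[148,314]]
Q^350 = (Q^175)² = [[127,377],[377,233]]
F_350 mod 483 = Q^350[0][1] = 377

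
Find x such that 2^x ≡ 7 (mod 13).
11

Baby-step giant-step with step n = ⌈√13⌉ = 4.
Baby steps 2^j mod 13 (j:value) for j=0..3: 0:1, 1:2, 2:4, 3:8.
Giant-step multiplier: 2^(-4) ≡ 2^(12-4) = 2^8 ≡ 9 (mod 13).
Giant steps γ_i = 7·9^i mod 13: γ_0=7, γ_1=11, γ_2=8 (in table at j=3).
x = i·n + j = 2·4 + 3 = 11.
Check: 2^11 ≡ 7 (mod 13).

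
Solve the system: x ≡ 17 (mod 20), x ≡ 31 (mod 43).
117

Using Chinese Remainder Theorem:
M = 20 × 43 = 860
M1 = 43, M2 = 20
y1 = 43^(-1) mod 20 = 7
y2 = 20^(-1) mod 43 = 28
x = (17×43×7 + 31×20×28) mod 860 = 117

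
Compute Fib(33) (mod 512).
482

Matrix identity: Q^n = [[F_(n+1), F_n], [F_n, F_(n-1)]] with Q = [[1,1],[1,0]].
n = 33 = 100001₂. Square-and-multiply, entries mod 512:
Q^1 = [[1,1],[1,0]]
Q^2 = (Q^1)² = [[2,1],[1,1]]
Q^4 = (Q^2)² = [[5,3],[3,2]]
Q^8 = (Q^4)² = [[34,21],[21,13]]
Q^16 = (Q^8)² = [[61,475],[475,98]]
Q^33 = (Q^16)²·Q = [[231,482],[482,261]]
F_33 mod 512 = Q^33[0][1] = 482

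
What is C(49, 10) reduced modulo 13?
1

Using Lucas' theorem:
Write n=49 and k=10 in base 13:
n in base 13: [3, 10]
k in base 13: [0, 10]
C(49,10) mod 13 = ∏ C(n_i, k_i) mod 13
Digit binomials (mod 13): C(3,0) = 1; C(10,10) = 1
Product: 1 × 1 = 1 ≡ 1 (mod 13)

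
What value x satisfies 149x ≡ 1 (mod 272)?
157

gcd(149, 272) = 1, so the inverse exists.
Extended Euclidean algorithm on (272, 149):
272 = 1 × 149 + 123  ⟹  123 = (1)·272 + (-1)·149
149 = 1 × 123 + 26  ⟹  26 = (-1)·272 + (2)·149
123 = 4 × 26 + 19  ⟹  19 = (5)·272 + (-9)·149
26 = 1 × 19 + 7  ⟹  7 = (-6)·272 + (11)·149
19 = 2 × 7 + 5  ⟹  5 = (17)·272 + (-31)·149
7 = 1 × 5 + 2  ⟹  2 = (-23)·272 + (42)·149
5 = 2 × 2 + 1  ⟹  1 = (63)·272 + (-115)·149
So (-115)·149 ≡ 1 (mod 272), i.e. 149^(-1) ≡ -115 ≡ 157 (mod 272).
Check: 149 × 157 = 23393 ≡ 1 (mod 272)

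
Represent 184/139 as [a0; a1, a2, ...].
[1; 3, 11, 4]

Euclidean algorithm steps:
184 = 1 × 139 + 45
139 = 3 × 45 + 4
45 = 11 × 4 + 1
4 = 4 × 1 + 0
Continued fraction: [1; 3, 11, 4]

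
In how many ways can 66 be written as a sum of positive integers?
2323520

p(n) counts ways to write n as a sum of positive integers (order ignored).
Euler's pentagonal recurrence: p(k) = p(k-1) + p(k-2) - p(k-5) - p(k-7) + p(k-12) + p(k-15) - ... (offsets j(3j∓1)/2, signs ++--, p(0)=1, p(<0)=0).
DP table for k = 0..65: p(0)=1, p(1)=1, p(2)=2, p(3)=3, p(4)=5, p(5)=7, p(6)=11, p(7)=15, p(8)=22, p(9)=30, p(10)=42, p(11)=56, p(12)=77, p(13)=101, p(14)=135, p(15)=176, p(16)=231, p(17)=297, p(18)=385, p(19)=490, p(20)=627, p(21)=792, p(22)=1002, p(23)=1255, p(24)=1575, p(25)=1958, p(26)=2436, p(27)=3010, p(28)=3718, p(29)=4565, p(30)=5604, p(31)=6842, p(32)=8349, p(33)=10143, p(34)=12310, p(35)=14883, p(36)=17977, p(37)=21637, p(38)=26015, p(39)=31185, p(40)=37338, p(41)=44583, p(42)=53174, p(43)=63261, p(44)=75175, p(45)=89134, p(46)=105558, p(47)=124754, p(48)=147273, p(49)=173525, p(50)=204226, p(51)=239943, p(52)=281589, p(53)=329931, p(54)=386155, p(55)=451276, p(56)=526823, p(57)=614154, p(58)=715220, p(59)=831820, p(60)=966467, p(61)=1121505, p(62)=1300156, p(63)=1505499, p(64)=1741630, p(65)=2012558.
Final step: p(66) = p(65) + p(64) - p(61) - p(59) + p(54) + p(51) - p(44) - p(40) + p(31) + p(26) - p(15) - p(9)
= 2012558 + 1741630 - 1121505 - 831820 + 386155 + 239943 - 75175 - 37338 + 6842 + 2436 - 176 - 30
= 2323520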